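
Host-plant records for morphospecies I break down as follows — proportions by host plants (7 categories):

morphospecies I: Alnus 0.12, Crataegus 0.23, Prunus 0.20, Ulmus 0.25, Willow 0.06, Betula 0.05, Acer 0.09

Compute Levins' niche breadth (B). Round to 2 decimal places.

5.43

Σpᵢ² = 0.12² + 0.23² + 0.20² + 0.25² + 0.06² + 0.05² + 0.09² = 0.0144 + 0.0529 + 0.0400 + 0.0625 + 0.0036 + 0.0025 + 0.0081 = 0.1840
B = 1 / 0.1840 = 5.4348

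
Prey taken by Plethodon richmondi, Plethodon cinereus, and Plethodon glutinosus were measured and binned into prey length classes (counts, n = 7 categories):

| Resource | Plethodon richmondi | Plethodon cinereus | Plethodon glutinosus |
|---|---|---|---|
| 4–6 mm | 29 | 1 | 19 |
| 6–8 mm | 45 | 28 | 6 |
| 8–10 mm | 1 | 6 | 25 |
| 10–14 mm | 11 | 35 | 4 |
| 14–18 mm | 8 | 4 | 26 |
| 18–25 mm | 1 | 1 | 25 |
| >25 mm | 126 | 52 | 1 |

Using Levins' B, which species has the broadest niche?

Plethodon glutinosus

Proportions for Plethodon richmondi (n=221): 29/221=0.1312, 45/221=0.2036, 1/221=0.0045, 11/221=0.0498, 8/221=0.0362, 1/221=0.0045, 126/221=0.5701
Proportions for Plethodon cinereus (n=127): 1/127=0.0079, 28/127=0.2205, 6/127=0.0472, 35/127=0.2756, 4/127=0.0315, 1/127=0.0079, 52/127=0.4094
Proportions for Plethodon glutinosus (n=106): 19/106=0.1792, 6/106=0.0566, 25/106=0.2358, 4/106=0.0377, 26/106=0.2453, 25/106=0.2358, 1/106=0.0094
Σp_richᵢ² = 0.1312² + 0.2036² + 0.0045² + 0.0498² + 0.0362² + 0.0045² + 0.5701² = 0.017213 + 0.041453 + 0.000020 + 0.002480 + 0.001310 + 0.000020 + 0.325014 = 0.387510
B_rich = 1 / 0.387510 = 2.5806
Σp_cineᵢ² = 0.0079² + 0.2205² + 0.0472² + 0.2756² + 0.0315² + 0.0079² + 0.4094² = 0.000062 + 0.048620 + 0.002228 + 0.075955 + 0.000992 + 0.000062 + 0.167608 = 0.295527
B_cine = 1 / 0.295527 = 3.3838
Σp_glutᵢ² = 0.1792² + 0.0566² + 0.2358² + 0.0377² + 0.2453² + 0.2358² + 0.0094² = 0.032113 + 0.003204 + 0.055602 + 0.001421 + 0.060172 + 0.055602 + 0.000088 = 0.208202
B_glut = 1 / 0.208202 = 4.8030
Highest B → broadest niche (most generalist): Plethodon glutinosus (B = 4.80).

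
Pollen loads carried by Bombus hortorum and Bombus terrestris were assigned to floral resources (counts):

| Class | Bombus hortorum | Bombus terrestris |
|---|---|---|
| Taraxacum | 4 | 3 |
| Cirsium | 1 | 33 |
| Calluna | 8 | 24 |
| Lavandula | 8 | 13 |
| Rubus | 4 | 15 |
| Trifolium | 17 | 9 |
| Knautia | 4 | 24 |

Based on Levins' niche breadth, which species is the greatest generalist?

Bombus terrestris

Proportions for Bombus hortorum (n=46): 4/46=0.0870, 1/46=0.0217, 8/46=0.1739, 8/46=0.1739, 4/46=0.0870, 17/46=0.3696, 4/46=0.0870
Proportions for Bombus terrestris (n=121): 3/121=0.0248, 33/121=0.2727, 24/121=0.1983, 13/121=0.1074, 15/121=0.1240, 9/121=0.0744, 24/121=0.1983
Σp_hortᵢ² = 0.0870² + 0.0217² + 0.1739² + 0.1739² + 0.0870² + 0.3696² + 0.0870² = 0.007569 + 0.000471 + 0.030241 + 0.030241 + 0.007569 + 0.136604 + 0.007569 = 0.220264
B_hort = 1 / 0.220264 = 4.5400
Σp_terrᵢ² = 0.0248² + 0.2727² + 0.1983² + 0.1074² + 0.1240² + 0.0744² + 0.1983² = 0.000615 + 0.074365 + 0.039323 + 0.011535 + 0.015376 + 0.005535 + 0.039323 = 0.186072
B_terr = 1 / 0.186072 = 5.3743
Highest B → broadest niche (most generalist): Bombus terrestris (B = 5.37).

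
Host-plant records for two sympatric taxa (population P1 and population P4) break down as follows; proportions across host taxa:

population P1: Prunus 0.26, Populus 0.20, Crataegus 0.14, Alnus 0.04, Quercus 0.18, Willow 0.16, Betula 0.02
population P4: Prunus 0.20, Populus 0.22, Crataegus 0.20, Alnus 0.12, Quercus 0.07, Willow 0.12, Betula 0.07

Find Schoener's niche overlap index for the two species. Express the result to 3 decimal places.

0.790

Σ|p₁ᵢ − p₂ᵢ| = 0.06 + 0.02 + 0.06 + 0.08 + 0.11 + 0.04 + 0.05 = 0.42
D = 1 − ½ × 0.42 = 1 − 0.210 = 0.79000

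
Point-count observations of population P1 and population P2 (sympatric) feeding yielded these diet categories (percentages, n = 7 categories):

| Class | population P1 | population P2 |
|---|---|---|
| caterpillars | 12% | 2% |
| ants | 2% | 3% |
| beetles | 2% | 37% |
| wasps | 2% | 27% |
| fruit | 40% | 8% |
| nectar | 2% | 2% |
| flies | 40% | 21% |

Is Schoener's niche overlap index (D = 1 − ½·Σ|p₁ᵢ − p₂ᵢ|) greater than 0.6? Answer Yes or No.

No

Convert percentages to proportions (divide by 100).
Σ|p₁ᵢ − p₂ᵢ| = 0.10 + 0.01 + 0.35 + 0.25 + 0.32 + 0.00 + 0.19 = 1.22
D = 1 − ½ × 1.22 = 1 − 0.610 = 0.3900
D = 0.3900 < 0.6 → No.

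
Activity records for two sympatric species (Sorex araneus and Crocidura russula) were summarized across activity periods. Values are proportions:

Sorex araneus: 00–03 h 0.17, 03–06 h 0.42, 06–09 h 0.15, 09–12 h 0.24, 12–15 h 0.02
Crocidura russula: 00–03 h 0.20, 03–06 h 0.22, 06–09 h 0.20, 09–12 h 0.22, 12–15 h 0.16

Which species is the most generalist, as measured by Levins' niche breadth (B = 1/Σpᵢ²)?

Crocidura russula

Σp_aranᵢ² = 0.17² + 0.42² + 0.15² + 0.24² + 0.02² = 0.0289 + 0.1764 + 0.0225 + 0.0576 + 0.0004 = 0.2858
B_aran = 1 / 0.2858 = 3.4990
Σp_russᵢ² = 0.20² + 0.22² + 0.20² + 0.22² + 0.16² = 0.0400 + 0.0484 + 0.0400 + 0.0484 + 0.0256 = 0.2024
B_russ = 1 / 0.2024 = 4.9407
Highest B → broadest niche (most generalist): Crocidura russula (B = 4.94).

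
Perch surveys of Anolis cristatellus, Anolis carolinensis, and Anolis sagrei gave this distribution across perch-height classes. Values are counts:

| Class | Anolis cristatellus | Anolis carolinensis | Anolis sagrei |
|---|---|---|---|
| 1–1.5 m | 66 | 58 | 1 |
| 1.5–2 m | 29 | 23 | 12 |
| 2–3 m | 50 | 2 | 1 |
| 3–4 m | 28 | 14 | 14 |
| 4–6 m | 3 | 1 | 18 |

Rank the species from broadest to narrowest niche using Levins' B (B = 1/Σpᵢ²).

Anolis cristatellus > Anolis sagrei > Anolis carolinensis

Proportions for Anolis cristatellus (n=176): 66/176=0.3750, 29/176=0.1648, 50/176=0.2841, 28/176=0.1591, 3/176=0.0170
Proportions for Anolis carolinensis (n=98): 58/98=0.5918, 23/98=0.2347, 2/98=0.0204, 14/98=0.1429, 1/98=0.0102
Proportions for Anolis sagrei (n=46): 1/46=0.0217, 12/46=0.2609, 1/46=0.0217, 14/46=0.3043, 18/46=0.3913
Σp_crisᵢ² = 0.3750² + 0.1648² + 0.2841² + 0.1591² + 0.0170² = 0.140625 + 0.027159 + 0.080713 + 0.025313 + 0.000289 = 0.274099
B_cris = 1 / 0.274099 = 3.6483
Σp_caroᵢ² = 0.5918² + 0.2347² + 0.0204² + 0.1429² + 0.0102² = 0.350227 + 0.055084 + 0.000416 + 0.020420 + 0.000104 = 0.426251
B_caro = 1 / 0.426251 = 2.3460
Σp_sagrᵢ² = 0.0217² + 0.2609² + 0.0217² + 0.3043² + 0.3913² = 0.000471 + 0.068069 + 0.000471 + 0.092598 + 0.153116 = 0.314725
B_sagr = 1 / 0.314725 = 3.1774
Ranking by B (broadest → narrowest): Anolis cristatellus (3.65) > Anolis sagrei (3.18) > Anolis carolinensis (2.35)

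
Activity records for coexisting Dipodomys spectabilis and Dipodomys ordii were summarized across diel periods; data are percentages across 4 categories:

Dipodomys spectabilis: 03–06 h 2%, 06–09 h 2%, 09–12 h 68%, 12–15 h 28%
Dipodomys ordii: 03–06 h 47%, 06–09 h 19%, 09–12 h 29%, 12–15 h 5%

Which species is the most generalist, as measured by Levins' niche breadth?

Convert percentages to proportions (divide by 100).
Σp_specᵢ² = 0.02² + 0.02² + 0.68² + 0.28² = 0.0004 + 0.0004 + 0.4624 + 0.0784 = 0.5416
B_spec = 1 / 0.5416 = 1.8464
Σp_ordiᵢ² = 0.47² + 0.19² + 0.29² + 0.05² = 0.2209 + 0.0361 + 0.0841 + 0.0025 = 0.3436
B_ordi = 1 / 0.3436 = 2.9104
Highest B → broadest niche (most generalist): Dipodomys ordii (B = 2.91).

Dipodomys ordii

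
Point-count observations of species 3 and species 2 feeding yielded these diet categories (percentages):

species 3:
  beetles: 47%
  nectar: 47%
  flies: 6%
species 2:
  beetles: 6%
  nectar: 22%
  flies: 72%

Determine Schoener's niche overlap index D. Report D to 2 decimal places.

Convert percentages to proportions (divide by 100).
Σ|p₁ᵢ − p₂ᵢ| = 0.41 + 0.25 + 0.66 = 1.32
D = 1 − ½ × 1.32 = 1 − 0.660 = 0.3400

0.34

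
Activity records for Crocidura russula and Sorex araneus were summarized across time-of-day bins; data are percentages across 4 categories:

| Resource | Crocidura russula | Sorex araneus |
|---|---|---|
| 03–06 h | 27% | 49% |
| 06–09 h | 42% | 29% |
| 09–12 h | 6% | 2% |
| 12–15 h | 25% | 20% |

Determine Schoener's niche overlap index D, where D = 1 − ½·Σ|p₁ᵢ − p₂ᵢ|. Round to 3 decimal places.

0.780

Convert percentages to proportions (divide by 100).
Σ|p₁ᵢ − p₂ᵢ| = 0.22 + 0.13 + 0.04 + 0.05 = 0.44
D = 1 − ½ × 0.44 = 1 − 0.220 = 0.78000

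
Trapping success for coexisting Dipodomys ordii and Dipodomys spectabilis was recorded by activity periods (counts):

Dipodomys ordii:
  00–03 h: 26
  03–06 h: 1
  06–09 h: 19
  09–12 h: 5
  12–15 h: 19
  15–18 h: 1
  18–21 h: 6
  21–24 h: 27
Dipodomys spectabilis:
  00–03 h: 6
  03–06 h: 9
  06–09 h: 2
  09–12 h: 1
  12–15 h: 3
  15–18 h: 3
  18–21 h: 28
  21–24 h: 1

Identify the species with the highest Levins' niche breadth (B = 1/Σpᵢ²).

Dipodomys ordii

Proportions for Dipodomys ordii (n=104): 26/104=0.2500, 1/104=0.0096, 19/104=0.1827, 5/104=0.0481, 19/104=0.1827, 1/104=0.0096, 6/104=0.0577, 27/104=0.2596
Proportions for Dipodomys spectabilis (n=53): 6/53=0.1132, 9/53=0.1698, 2/53=0.0377, 1/53=0.0189, 3/53=0.0566, 3/53=0.0566, 28/53=0.5283, 1/53=0.0189
Σp_ordiᵢ² = 0.2500² + 0.0096² + 0.1827² + 0.0481² + 0.1827² + 0.0096² + 0.0577² + 0.2596² = 0.062500 + 0.000092 + 0.033379 + 0.002314 + 0.033379 + 0.000092 + 0.003329 + 0.067392 = 0.202477
B_ordi = 1 / 0.202477 = 4.9388
Σp_specᵢ² = 0.1132² + 0.1698² + 0.0377² + 0.0189² + 0.0566² + 0.0566² + 0.5283² + 0.0189² = 0.012814 + 0.028832 + 0.001421 + 0.000357 + 0.003204 + 0.003204 + 0.279101 + 0.000357 = 0.329290
B_spec = 1 / 0.329290 = 3.0368
Highest B → broadest niche (most generalist): Dipodomys ordii (B = 4.94).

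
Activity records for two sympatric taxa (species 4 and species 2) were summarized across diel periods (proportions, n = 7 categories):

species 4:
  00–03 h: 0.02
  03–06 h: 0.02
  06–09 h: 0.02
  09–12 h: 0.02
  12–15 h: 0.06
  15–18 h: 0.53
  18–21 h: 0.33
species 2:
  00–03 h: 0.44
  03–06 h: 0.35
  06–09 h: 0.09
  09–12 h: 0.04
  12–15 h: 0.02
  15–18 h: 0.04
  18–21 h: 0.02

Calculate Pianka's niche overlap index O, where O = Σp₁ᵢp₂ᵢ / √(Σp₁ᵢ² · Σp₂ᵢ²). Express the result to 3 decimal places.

0.132

Σ p₁ᵢp₂ᵢ = 0.0088 + 0.0070 + 0.0018 + 0.0008 + 0.0012 + 0.0212 + 0.0066 = 0.0474
Σp_1ᵢ² = 0.02² + 0.02² + 0.02² + 0.02² + 0.06² + 0.53² + 0.33² = 0.0004 + 0.0004 + 0.0004 + 0.0004 + 0.0036 + 0.2809 + 0.1089 = 0.3950
Σp_2ᵢ² = 0.44² + 0.35² + 0.09² + 0.04² + 0.02² + 0.04² + 0.02² = 0.1936 + 0.1225 + 0.0081 + 0.0016 + 0.0004 + 0.0016 + 0.0004 = 0.3282
O = 0.0474 / √(0.3950 × 0.3282) = 0.0474 / 0.360054 = 0.13165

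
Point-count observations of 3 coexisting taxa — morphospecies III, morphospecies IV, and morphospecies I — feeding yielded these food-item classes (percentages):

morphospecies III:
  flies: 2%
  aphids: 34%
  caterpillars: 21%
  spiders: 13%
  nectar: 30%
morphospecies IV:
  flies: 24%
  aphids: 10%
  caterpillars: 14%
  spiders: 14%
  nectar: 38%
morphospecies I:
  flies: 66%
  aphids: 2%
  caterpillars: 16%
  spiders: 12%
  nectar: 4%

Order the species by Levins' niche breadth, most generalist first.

Convert percentages to proportions (divide by 100).
Σp_IIIᵢ² = 0.02² + 0.34² + 0.21² + 0.13² + 0.30² = 0.0004 + 0.1156 + 0.0441 + 0.0169 + 0.0900 = 0.2670
B_III = 1 / 0.2670 = 3.7453
Σp_IVᵢ² = 0.24² + 0.10² + 0.14² + 0.14² + 0.38² = 0.0576 + 0.0100 + 0.0196 + 0.0196 + 0.1444 = 0.2512
B_IV = 1 / 0.2512 = 3.9809
Σp_Iᵢ² = 0.66² + 0.02² + 0.16² + 0.12² + 0.04² = 0.4356 + 0.0004 + 0.0256 + 0.0144 + 0.0016 = 0.4776
B_I = 1 / 0.4776 = 2.0938
Ranking by B (broadest → narrowest): morphospecies IV (3.98) > morphospecies III (3.75) > morphospecies I (2.09)

morphospecies IV > morphospecies III > morphospecies I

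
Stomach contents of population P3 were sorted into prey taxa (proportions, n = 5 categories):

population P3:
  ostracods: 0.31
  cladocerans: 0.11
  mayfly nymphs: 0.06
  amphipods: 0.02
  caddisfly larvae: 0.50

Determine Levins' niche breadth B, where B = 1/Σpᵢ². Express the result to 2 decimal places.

2.76

Σpᵢ² = 0.31² + 0.11² + 0.06² + 0.02² + 0.50² = 0.0961 + 0.0121 + 0.0036 + 0.0004 + 0.2500 = 0.3622
B = 1 / 0.3622 = 2.7609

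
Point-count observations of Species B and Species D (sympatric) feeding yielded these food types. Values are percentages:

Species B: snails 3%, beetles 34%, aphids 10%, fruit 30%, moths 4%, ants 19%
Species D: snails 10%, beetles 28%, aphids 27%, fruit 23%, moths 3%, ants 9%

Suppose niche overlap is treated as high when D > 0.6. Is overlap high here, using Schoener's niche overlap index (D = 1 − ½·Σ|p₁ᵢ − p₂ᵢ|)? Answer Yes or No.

Convert percentages to proportions (divide by 100).
Σ|p₁ᵢ − p₂ᵢ| = 0.07 + 0.06 + 0.17 + 0.07 + 0.01 + 0.10 = 0.48
D = 1 − ½ × 0.48 = 1 − 0.240 = 0.7600
D = 0.7600 > 0.6 → Yes.

Yes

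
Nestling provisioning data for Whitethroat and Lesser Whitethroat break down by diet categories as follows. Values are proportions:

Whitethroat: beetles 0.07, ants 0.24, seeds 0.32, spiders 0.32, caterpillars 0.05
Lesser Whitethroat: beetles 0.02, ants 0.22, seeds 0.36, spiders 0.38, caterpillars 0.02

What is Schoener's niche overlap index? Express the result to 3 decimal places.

Σ|p₁ᵢ − p₂ᵢ| = 0.05 + 0.02 + 0.04 + 0.06 + 0.03 = 0.20
D = 1 − ½ × 0.20 = 1 − 0.100 = 0.90000

0.900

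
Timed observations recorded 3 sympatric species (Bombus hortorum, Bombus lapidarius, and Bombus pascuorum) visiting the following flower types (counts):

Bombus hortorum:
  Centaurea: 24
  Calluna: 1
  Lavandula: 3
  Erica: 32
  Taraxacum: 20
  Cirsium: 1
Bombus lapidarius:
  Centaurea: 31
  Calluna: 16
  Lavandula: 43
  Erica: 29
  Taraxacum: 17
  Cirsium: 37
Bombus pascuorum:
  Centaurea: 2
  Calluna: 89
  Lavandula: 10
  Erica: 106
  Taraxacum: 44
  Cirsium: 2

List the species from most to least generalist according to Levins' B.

Bombus lapidarius > Bombus hortorum > Bombus pascuorum

Proportions for Bombus hortorum (n=81): 24/81=0.2963, 1/81=0.0123, 3/81=0.0370, 32/81=0.3951, 20/81=0.2469, 1/81=0.0123
Proportions for Bombus lapidarius (n=173): 31/173=0.1792, 16/173=0.0925, 43/173=0.2486, 29/173=0.1676, 17/173=0.0983, 37/173=0.2139
Proportions for Bombus pascuorum (n=253): 2/253=0.0079, 89/253=0.3518, 10/253=0.0395, 106/253=0.4190, 44/253=0.1739, 2/253=0.0079
Σp_hortᵢ² = 0.2963² + 0.0123² + 0.0370² + 0.3951² + 0.2469² + 0.0123² = 0.087794 + 0.000151 + 0.001369 + 0.156104 + 0.060960 + 0.000151 = 0.306529
B_hort = 1 / 0.306529 = 3.2623
Σp_lapiᵢ² = 0.1792² + 0.0925² + 0.2486² + 0.1676² + 0.0983² + 0.2139² = 0.032113 + 0.008556 + 0.061802 + 0.028090 + 0.009663 + 0.045753 = 0.185977
B_lapi = 1 / 0.185977 = 5.3770
Σp_pascᵢ² = 0.0079² + 0.3518² + 0.0395² + 0.4190² + 0.1739² + 0.0079² = 0.000062 + 0.123763 + 0.001560 + 0.175561 + 0.030241 + 0.000062 = 0.331249
B_pasc = 1 / 0.331249 = 3.0189
Ranking by B (broadest → narrowest): Bombus lapidarius (5.38) > Bombus hortorum (3.26) > Bombus pascuorum (3.02)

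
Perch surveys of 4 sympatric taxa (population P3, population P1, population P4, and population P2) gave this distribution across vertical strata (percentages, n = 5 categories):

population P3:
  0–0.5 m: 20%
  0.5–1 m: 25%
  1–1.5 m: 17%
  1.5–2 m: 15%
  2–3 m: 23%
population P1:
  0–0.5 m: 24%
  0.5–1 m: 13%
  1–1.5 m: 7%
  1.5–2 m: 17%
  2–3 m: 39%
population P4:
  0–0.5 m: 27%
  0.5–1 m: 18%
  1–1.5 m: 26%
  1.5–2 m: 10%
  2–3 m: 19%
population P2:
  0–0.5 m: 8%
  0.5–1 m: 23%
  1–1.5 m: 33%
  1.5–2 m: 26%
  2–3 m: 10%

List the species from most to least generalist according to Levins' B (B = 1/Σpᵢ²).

Convert percentages to proportions (divide by 100).
Σp_P3ᵢ² = 0.20² + 0.25² + 0.17² + 0.15² + 0.23² = 0.0400 + 0.0625 + 0.0289 + 0.0225 + 0.0529 = 0.2068
B_P3 = 1 / 0.2068 = 4.8356
Σp_P1ᵢ² = 0.24² + 0.13² + 0.07² + 0.17² + 0.39² = 0.0576 + 0.0169 + 0.0049 + 0.0289 + 0.1521 = 0.2604
B_P1 = 1 / 0.2604 = 3.8402
Σp_P4ᵢ² = 0.27² + 0.18² + 0.26² + 0.10² + 0.19² = 0.0729 + 0.0324 + 0.0676 + 0.0100 + 0.0361 = 0.2190
B_P4 = 1 / 0.2190 = 4.5662
Σp_P2ᵢ² = 0.08² + 0.23² + 0.33² + 0.26² + 0.10² = 0.0064 + 0.0529 + 0.1089 + 0.0676 + 0.0100 = 0.2458
B_P2 = 1 / 0.2458 = 4.0683
Ranking by B (broadest → narrowest): population P3 (4.84) > population P4 (4.57) > population P2 (4.07) > population P1 (3.84)

population P3 > population P4 > population P2 > population P1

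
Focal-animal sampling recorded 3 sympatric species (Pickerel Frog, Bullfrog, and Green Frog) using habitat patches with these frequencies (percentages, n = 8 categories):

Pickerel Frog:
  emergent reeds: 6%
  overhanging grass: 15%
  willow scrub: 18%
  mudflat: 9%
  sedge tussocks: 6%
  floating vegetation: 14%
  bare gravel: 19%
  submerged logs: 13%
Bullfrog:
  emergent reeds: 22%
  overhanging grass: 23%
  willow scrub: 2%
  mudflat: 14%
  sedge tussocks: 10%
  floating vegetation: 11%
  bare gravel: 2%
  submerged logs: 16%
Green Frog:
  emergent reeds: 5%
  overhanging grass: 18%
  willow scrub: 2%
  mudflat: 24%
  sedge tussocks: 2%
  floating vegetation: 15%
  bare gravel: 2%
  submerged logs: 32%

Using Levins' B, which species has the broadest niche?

Convert percentages to proportions (divide by 100).
Σp_Pickᵢ² = 0.06² + 0.15² + 0.18² + 0.09² + 0.06² + 0.14² + 0.19² + 0.13² = 0.0036 + 0.0225 + 0.0324 + 0.0081 + 0.0036 + 0.0196 + 0.0361 + 0.0169 = 0.1428
B_Pick = 1 / 0.1428 = 7.0028
Σp_Bullᵢ² = 0.22² + 0.23² + 0.02² + 0.14² + 0.10² + 0.11² + 0.02² + 0.16² = 0.0484 + 0.0529 + 0.0004 + 0.0196 + 0.0100 + 0.0121 + 0.0004 + 0.0256 = 0.1694
B_Bull = 1 / 0.1694 = 5.9032
Σp_Greeᵢ² = 0.05² + 0.18² + 0.02² + 0.24² + 0.02² + 0.15² + 0.02² + 0.32² = 0.0025 + 0.0324 + 0.0004 + 0.0576 + 0.0004 + 0.0225 + 0.0004 + 0.1024 = 0.2186
B_Gree = 1 / 0.2186 = 4.5746
Highest B → broadest niche (most generalist): Pickerel Frog (B = 7.00).

Pickerel Frog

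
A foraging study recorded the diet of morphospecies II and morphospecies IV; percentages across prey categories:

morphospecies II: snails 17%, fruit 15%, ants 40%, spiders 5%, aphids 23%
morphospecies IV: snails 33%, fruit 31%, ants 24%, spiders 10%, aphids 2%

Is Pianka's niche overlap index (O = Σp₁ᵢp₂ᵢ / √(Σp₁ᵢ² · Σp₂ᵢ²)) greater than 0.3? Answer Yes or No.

Convert percentages to proportions (divide by 100).
Σ p₁ᵢp₂ᵢ = 0.0561 + 0.0465 + 0.0960 + 0.0050 + 0.0046 = 0.2082
Σp_1ᵢ² = 0.17² + 0.15² + 0.40² + 0.05² + 0.23² = 0.0289 + 0.0225 + 0.1600 + 0.0025 + 0.0529 = 0.2668
Σp_2ᵢ² = 0.33² + 0.31² + 0.24² + 0.10² + 0.02² = 0.1089 + 0.0961 + 0.0576 + 0.0100 + 0.0004 = 0.2730
O = 0.2082 / √(0.2668 × 0.2730) = 0.2082 / 0.26988 = 0.7715
O = 0.7715 > 0.3 → Yes.

Yes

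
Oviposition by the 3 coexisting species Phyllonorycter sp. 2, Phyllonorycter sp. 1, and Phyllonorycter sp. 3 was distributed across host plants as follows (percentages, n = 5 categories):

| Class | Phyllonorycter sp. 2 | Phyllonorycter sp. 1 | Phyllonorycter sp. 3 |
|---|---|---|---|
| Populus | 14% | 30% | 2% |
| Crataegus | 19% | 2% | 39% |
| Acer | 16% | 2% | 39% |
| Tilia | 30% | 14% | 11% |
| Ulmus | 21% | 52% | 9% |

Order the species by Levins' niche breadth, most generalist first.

Phyllonorycter sp. 2 > Phyllonorycter sp. 3 > Phyllonorycter sp. 1

Convert percentages to proportions (divide by 100).
Σp_2ᵢ² = 0.14² + 0.19² + 0.16² + 0.30² + 0.21² = 0.0196 + 0.0361 + 0.0256 + 0.0900 + 0.0441 = 0.2154
B_2 = 1 / 0.2154 = 4.6425
Σp_1ᵢ² = 0.30² + 0.02² + 0.02² + 0.14² + 0.52² = 0.0900 + 0.0004 + 0.0004 + 0.0196 + 0.2704 = 0.3808
B_1 = 1 / 0.3808 = 2.6261
Σp_3ᵢ² = 0.02² + 0.39² + 0.39² + 0.11² + 0.09² = 0.0004 + 0.1521 + 0.1521 + 0.0121 + 0.0081 = 0.3248
B_3 = 1 / 0.3248 = 3.0788
Ranking by B (broadest → narrowest): Phyllonorycter sp. 2 (4.64) > Phyllonorycter sp. 3 (3.08) > Phyllonorycter sp. 1 (2.63)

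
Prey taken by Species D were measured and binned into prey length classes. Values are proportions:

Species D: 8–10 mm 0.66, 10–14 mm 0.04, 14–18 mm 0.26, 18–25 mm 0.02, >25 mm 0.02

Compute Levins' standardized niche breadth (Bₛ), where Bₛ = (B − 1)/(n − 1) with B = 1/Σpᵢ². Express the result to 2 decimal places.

Σpᵢ² = 0.66² + 0.04² + 0.26² + 0.02² + 0.02² = 0.4356 + 0.0016 + 0.0676 + 0.0004 + 0.0004 = 0.5056
B = 1 / 0.5056 = 1.9778
Bₛ = (B − 1)/(n − 1) = (1.9778 − 1)/(5 − 1) = 0.9778/4 = 0.2445

0.24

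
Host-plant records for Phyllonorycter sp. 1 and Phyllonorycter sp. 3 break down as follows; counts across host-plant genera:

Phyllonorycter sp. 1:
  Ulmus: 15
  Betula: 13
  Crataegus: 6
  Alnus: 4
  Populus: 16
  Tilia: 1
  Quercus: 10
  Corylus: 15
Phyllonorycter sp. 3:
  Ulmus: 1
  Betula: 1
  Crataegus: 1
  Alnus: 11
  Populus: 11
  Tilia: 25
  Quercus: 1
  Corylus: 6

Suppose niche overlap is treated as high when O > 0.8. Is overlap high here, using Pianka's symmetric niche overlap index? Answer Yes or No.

Proportions for Phyllonorycter sp. 1 (n=80): 15/80=0.1875, 13/80=0.1625, 6/80=0.0750, 4/80=0.0500, 16/80=0.2000, 1/80=0.0125, 10/80=0.1250, 15/80=0.1875
Proportions for Phyllonorycter sp. 3 (n=57): 1/57=0.0175, 1/57=0.0175, 1/57=0.0175, 11/57=0.1930, 11/57=0.1930, 25/57=0.4386, 1/57=0.0175, 6/57=0.1053
Σ p₁ᵢp₂ᵢ = 0.003281 + 0.002844 + 0.001313 + 0.009650 + 0.038600 + 0.005483 + 0.002188 + 0.019744 = 0.083103
Σp_1ᵢ² = 0.1875² + 0.1625² + 0.0750² + 0.0500² + 0.2000² + 0.0125² + 0.1250² + 0.1875² = 0.035156 + 0.026406 + 0.005625 + 0.002500 + 0.040000 + 0.000156 + 0.015625 + 0.035156 = 0.160624
Σp_2ᵢ² = 0.0175² + 0.0175² + 0.0175² + 0.1930² + 0.1930² + 0.4386² + 0.0175² + 0.1053² = 0.000306 + 0.000306 + 0.000306 + 0.037249 + 0.037249 + 0.192370 + 0.000306 + 0.011088 = 0.279180
O = 0.083103 / √(0.160624 × 0.279180) = 0.083103 / 0.2117617 = 0.3924
O = 0.3924 < 0.8 → No.

No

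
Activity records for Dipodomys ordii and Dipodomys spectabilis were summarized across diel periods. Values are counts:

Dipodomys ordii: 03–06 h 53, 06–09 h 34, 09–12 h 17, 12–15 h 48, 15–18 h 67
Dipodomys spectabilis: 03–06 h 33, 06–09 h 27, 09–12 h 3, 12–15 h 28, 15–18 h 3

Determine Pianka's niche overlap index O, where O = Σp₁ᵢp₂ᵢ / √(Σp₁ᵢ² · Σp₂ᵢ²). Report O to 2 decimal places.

0.79

Proportions for Dipodomys ordii (n=219): 53/219=0.2420, 34/219=0.1553, 17/219=0.0776, 48/219=0.2192, 67/219=0.3059
Proportions for Dipodomys spectabilis (n=94): 33/94=0.3511, 27/94=0.2872, 3/94=0.0319, 28/94=0.2979, 3/94=0.0319
Σ p₁ᵢp₂ᵢ = 0.084966 + 0.044602 + 0.002475 + 0.065300 + 0.009758 = 0.207101
Σp_1ᵢ² = 0.2420² + 0.1553² + 0.0776² + 0.2192² + 0.3059² = 0.058564 + 0.024118 + 0.006022 + 0.048049 + 0.093575 = 0.230328
Σp_2ᵢ² = 0.3511² + 0.2872² + 0.0319² + 0.2979² + 0.0319² = 0.123271 + 0.082484 + 0.001018 + 0.088744 + 0.001018 = 0.296535
O = 0.207101 / √(0.230328 × 0.296535) = 0.207101 / 0.2613433 = 0.7924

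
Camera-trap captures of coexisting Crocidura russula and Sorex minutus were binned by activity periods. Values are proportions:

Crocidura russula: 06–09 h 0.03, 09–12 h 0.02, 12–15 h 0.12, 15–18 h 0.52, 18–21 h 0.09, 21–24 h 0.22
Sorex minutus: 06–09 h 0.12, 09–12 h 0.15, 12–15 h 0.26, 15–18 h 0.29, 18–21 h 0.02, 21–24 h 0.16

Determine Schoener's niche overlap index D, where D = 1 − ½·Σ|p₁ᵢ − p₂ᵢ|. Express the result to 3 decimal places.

0.640

Σ|p₁ᵢ − p₂ᵢ| = 0.09 + 0.13 + 0.14 + 0.23 + 0.07 + 0.06 = 0.72
D = 1 − ½ × 0.72 = 1 − 0.360 = 0.64000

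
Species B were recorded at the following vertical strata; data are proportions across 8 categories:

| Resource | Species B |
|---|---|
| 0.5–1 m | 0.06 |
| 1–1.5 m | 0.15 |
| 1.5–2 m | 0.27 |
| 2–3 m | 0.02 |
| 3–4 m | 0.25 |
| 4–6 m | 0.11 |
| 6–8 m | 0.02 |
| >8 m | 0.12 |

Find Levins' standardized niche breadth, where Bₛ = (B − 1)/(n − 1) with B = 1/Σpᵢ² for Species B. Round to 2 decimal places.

0.61

Σpᵢ² = 0.06² + 0.15² + 0.27² + 0.02² + 0.25² + 0.11² + 0.02² + 0.12² = 0.0036 + 0.0225 + 0.0729 + 0.0004 + 0.0625 + 0.0121 + 0.0004 + 0.0144 = 0.1888
B = 1 / 0.1888 = 5.2966
Bₛ = (B − 1)/(n − 1) = (5.2966 − 1)/(8 − 1) = 4.2966/7 = 0.6138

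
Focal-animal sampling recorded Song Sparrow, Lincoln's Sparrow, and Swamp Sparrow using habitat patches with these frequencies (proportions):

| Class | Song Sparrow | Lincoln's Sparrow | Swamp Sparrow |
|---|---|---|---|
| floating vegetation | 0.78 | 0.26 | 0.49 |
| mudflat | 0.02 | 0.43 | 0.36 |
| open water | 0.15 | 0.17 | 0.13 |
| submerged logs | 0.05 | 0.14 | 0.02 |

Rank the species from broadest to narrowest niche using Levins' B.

Σp_Songᵢ² = 0.78² + 0.02² + 0.15² + 0.05² = 0.6084 + 0.0004 + 0.0225 + 0.0025 = 0.6338
B_Song = 1 / 0.6338 = 1.5778
Σp_Lincᵢ² = 0.26² + 0.43² + 0.17² + 0.14² = 0.0676 + 0.1849 + 0.0289 + 0.0196 = 0.3010
B_Linc = 1 / 0.3010 = 3.3223
Σp_Swamᵢ² = 0.49² + 0.36² + 0.13² + 0.02² = 0.2401 + 0.1296 + 0.0169 + 0.0004 = 0.3870
B_Swam = 1 / 0.3870 = 2.5840
Ranking by B (broadest → narrowest): Lincoln's Sparrow (3.32) > Swamp Sparrow (2.58) > Song Sparrow (1.58)

Lincoln's Sparrow > Swamp Sparrow > Song Sparrow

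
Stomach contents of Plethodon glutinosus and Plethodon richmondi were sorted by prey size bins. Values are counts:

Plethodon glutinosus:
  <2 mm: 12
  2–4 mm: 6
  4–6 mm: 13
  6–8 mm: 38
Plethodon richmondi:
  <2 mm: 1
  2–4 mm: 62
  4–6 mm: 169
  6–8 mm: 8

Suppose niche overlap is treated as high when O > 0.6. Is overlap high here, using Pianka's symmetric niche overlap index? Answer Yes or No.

Proportions for Plethodon glutinosus (n=69): 12/69=0.1739, 6/69=0.0870, 13/69=0.1884, 38/69=0.5507
Proportions for Plethodon richmondi (n=240): 1/240=0.0042, 62/240=0.2583, 169/240=0.7042, 8/240=0.0333
Σ p₁ᵢp₂ᵢ = 0.000730 + 0.022472 + 0.132671 + 0.018338 = 0.174211
Σp_1ᵢ² = 0.1739² + 0.0870² + 0.1884² + 0.5507² = 0.030241 + 0.007569 + 0.035495 + 0.303270 = 0.376575
Σp_2ᵢ² = 0.0042² + 0.2583² + 0.7042² + 0.0333² = 0.000018 + 0.066719 + 0.495898 + 0.001109 = 0.563744
O = 0.174211 / √(0.376575 × 0.563744) = 0.174211 / 0.4607514 = 0.3781
O = 0.3781 < 0.6 → No.

No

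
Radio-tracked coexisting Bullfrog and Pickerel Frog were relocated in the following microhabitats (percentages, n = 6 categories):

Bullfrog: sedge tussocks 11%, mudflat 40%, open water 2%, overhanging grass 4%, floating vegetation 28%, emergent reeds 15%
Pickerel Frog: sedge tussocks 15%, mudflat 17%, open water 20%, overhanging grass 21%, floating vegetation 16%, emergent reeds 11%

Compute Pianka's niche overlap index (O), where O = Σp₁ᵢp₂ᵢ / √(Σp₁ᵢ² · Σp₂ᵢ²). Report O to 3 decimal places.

0.725

Convert percentages to proportions (divide by 100).
Σ p₁ᵢp₂ᵢ = 0.0165 + 0.0680 + 0.0040 + 0.0084 + 0.0448 + 0.0165 = 0.1582
Σp_1ᵢ² = 0.11² + 0.40² + 0.02² + 0.04² + 0.28² + 0.15² = 0.0121 + 0.1600 + 0.0004 + 0.0016 + 0.0784 + 0.0225 = 0.2750
Σp_2ᵢ² = 0.15² + 0.17² + 0.20² + 0.21² + 0.16² + 0.11² = 0.0225 + 0.0289 + 0.0400 + 0.0441 + 0.0256 + 0.0121 = 0.1732
O = 0.1582 / √(0.2750 × 0.1732) = 0.1582 / 0.218243 = 0.72488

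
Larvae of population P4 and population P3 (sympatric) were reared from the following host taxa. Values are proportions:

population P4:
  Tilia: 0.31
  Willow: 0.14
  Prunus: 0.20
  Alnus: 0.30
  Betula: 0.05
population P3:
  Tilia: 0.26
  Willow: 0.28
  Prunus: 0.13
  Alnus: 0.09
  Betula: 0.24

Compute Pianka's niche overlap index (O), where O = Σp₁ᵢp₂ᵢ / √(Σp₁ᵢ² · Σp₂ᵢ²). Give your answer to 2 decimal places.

Σ p₁ᵢp₂ᵢ = 0.0806 + 0.0392 + 0.0260 + 0.0270 + 0.0120 = 0.1848
Σp_1ᵢ² = 0.31² + 0.14² + 0.20² + 0.30² + 0.05² = 0.0961 + 0.0196 + 0.0400 + 0.0900 + 0.0025 = 0.2482
Σp_2ᵢ² = 0.26² + 0.28² + 0.13² + 0.09² + 0.24² = 0.0676 + 0.0784 + 0.0169 + 0.0081 + 0.0576 = 0.2286
O = 0.1848 / √(0.2482 × 0.2286) = 0.1848 / 0.23820 = 0.7758

0.78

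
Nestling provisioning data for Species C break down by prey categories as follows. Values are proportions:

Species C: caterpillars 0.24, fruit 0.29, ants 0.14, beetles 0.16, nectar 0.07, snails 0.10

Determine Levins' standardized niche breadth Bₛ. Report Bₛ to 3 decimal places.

0.791

Σpᵢ² = 0.24² + 0.29² + 0.14² + 0.16² + 0.07² + 0.10² = 0.0576 + 0.0841 + 0.0196 + 0.0256 + 0.0049 + 0.0100 = 0.2018
B = 1 / 0.2018 = 4.95540
Bₛ = (B − 1)/(n − 1) = (4.95540 − 1)/(6 − 1) = 3.95540/5 = 0.79108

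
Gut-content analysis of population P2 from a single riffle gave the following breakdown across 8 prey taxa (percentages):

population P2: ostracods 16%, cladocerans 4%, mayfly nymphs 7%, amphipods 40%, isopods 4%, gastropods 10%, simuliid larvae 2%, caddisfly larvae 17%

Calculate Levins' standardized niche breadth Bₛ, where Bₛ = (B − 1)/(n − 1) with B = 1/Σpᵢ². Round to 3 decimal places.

Convert percentages to proportions (divide by 100).
Σpᵢ² = 0.16² + 0.04² + 0.07² + 0.40² + 0.04² + 0.10² + 0.02² + 0.17² = 0.0256 + 0.0016 + 0.0049 + 0.1600 + 0.0016 + 0.0100 + 0.0004 + 0.0289 = 0.2330
B = 1 / 0.2330 = 4.29185
Bₛ = (B − 1)/(n − 1) = (4.29185 − 1)/(8 − 1) = 3.29185/7 = 0.47026

0.470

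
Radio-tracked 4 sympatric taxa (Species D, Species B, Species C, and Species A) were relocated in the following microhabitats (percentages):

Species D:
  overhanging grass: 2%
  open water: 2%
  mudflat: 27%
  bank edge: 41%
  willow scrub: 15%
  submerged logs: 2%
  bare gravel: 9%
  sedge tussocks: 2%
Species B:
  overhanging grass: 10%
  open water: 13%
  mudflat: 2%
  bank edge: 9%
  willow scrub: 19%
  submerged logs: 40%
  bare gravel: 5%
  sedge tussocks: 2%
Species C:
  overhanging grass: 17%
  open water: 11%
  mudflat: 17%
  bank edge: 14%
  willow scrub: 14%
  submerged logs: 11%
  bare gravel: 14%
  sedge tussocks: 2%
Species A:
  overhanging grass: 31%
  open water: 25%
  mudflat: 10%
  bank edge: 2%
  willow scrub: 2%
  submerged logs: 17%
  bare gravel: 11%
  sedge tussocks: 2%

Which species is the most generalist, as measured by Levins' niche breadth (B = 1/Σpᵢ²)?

Species C

Convert percentages to proportions (divide by 100).
Σp_Dᵢ² = 0.02² + 0.02² + 0.27² + 0.41² + 0.15² + 0.02² + 0.09² + 0.02² = 0.0004 + 0.0004 + 0.0729 + 0.1681 + 0.0225 + 0.0004 + 0.0081 + 0.0004 = 0.2732
B_D = 1 / 0.2732 = 3.6603
Σp_Bᵢ² = 0.10² + 0.13² + 0.02² + 0.09² + 0.19² + 0.40² + 0.05² + 0.02² = 0.0100 + 0.0169 + 0.0004 + 0.0081 + 0.0361 + 0.1600 + 0.0025 + 0.0004 = 0.2344
B_B = 1 / 0.2344 = 4.2662
Σp_Cᵢ² = 0.17² + 0.11² + 0.17² + 0.14² + 0.14² + 0.11² + 0.14² + 0.02² = 0.0289 + 0.0121 + 0.0289 + 0.0196 + 0.0196 + 0.0121 + 0.0196 + 0.0004 = 0.1412
B_C = 1 / 0.1412 = 7.0822
Σp_Aᵢ² = 0.31² + 0.25² + 0.10² + 0.02² + 0.02² + 0.17² + 0.11² + 0.02² = 0.0961 + 0.0625 + 0.0100 + 0.0004 + 0.0004 + 0.0289 + 0.0121 + 0.0004 = 0.2108
B_A = 1 / 0.2108 = 4.7438
Highest B → broadest niche (most generalist): Species C (B = 7.08).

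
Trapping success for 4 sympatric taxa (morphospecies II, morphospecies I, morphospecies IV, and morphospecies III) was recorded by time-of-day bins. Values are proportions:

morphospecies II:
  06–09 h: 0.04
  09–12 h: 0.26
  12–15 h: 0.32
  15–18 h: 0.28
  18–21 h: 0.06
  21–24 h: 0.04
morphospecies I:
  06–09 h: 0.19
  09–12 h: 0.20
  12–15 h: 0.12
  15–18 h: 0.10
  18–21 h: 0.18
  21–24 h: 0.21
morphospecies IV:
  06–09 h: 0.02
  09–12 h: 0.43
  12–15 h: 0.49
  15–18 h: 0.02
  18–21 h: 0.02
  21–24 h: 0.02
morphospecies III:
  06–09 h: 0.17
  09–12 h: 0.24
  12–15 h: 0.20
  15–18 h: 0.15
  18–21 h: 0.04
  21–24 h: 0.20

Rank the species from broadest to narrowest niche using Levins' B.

Σp_IIᵢ² = 0.04² + 0.26² + 0.32² + 0.28² + 0.06² + 0.04² = 0.0016 + 0.0676 + 0.1024 + 0.0784 + 0.0036 + 0.0016 = 0.2552
B_II = 1 / 0.2552 = 3.9185
Σp_Iᵢ² = 0.19² + 0.20² + 0.12² + 0.10² + 0.18² + 0.21² = 0.0361 + 0.0400 + 0.0144 + 0.0100 + 0.0324 + 0.0441 = 0.1770
B_I = 1 / 0.1770 = 5.6497
Σp_IVᵢ² = 0.02² + 0.43² + 0.49² + 0.02² + 0.02² + 0.02² = 0.0004 + 0.1849 + 0.2401 + 0.0004 + 0.0004 + 0.0004 = 0.4266
B_IV = 1 / 0.4266 = 2.3441
Σp_IIIᵢ² = 0.17² + 0.24² + 0.20² + 0.15² + 0.04² + 0.20² = 0.0289 + 0.0576 + 0.0400 + 0.0225 + 0.0016 + 0.0400 = 0.1906
B_III = 1 / 0.1906 = 5.2466
Ranking by B (broadest → narrowest): morphospecies I (5.65) > morphospecies III (5.25) > morphospecies II (3.92) > morphospecies IV (2.34)

morphospecies I > morphospecies III > morphospecies II > morphospecies IV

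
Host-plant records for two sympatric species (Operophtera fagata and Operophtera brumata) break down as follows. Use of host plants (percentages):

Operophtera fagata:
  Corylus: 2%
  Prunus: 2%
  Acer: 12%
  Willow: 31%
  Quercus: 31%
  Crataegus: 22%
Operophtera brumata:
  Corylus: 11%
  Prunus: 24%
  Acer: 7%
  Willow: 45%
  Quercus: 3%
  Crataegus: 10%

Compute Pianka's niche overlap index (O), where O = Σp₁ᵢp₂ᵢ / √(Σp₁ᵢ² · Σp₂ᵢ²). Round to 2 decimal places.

Convert percentages to proportions (divide by 100).
Σ p₁ᵢp₂ᵢ = 0.0022 + 0.0048 + 0.0084 + 0.1395 + 0.0093 + 0.0220 = 0.1862
Σp_1ᵢ² = 0.02² + 0.02² + 0.12² + 0.31² + 0.31² + 0.22² = 0.0004 + 0.0004 + 0.0144 + 0.0961 + 0.0961 + 0.0484 = 0.2558
Σp_2ᵢ² = 0.11² + 0.24² + 0.07² + 0.45² + 0.03² + 0.10² = 0.0121 + 0.0576 + 0.0049 + 0.2025 + 0.0009 + 0.0100 = 0.2880
O = 0.1862 / √(0.2558 × 0.2880) = 0.1862 / 0.27142 = 0.6860

0.69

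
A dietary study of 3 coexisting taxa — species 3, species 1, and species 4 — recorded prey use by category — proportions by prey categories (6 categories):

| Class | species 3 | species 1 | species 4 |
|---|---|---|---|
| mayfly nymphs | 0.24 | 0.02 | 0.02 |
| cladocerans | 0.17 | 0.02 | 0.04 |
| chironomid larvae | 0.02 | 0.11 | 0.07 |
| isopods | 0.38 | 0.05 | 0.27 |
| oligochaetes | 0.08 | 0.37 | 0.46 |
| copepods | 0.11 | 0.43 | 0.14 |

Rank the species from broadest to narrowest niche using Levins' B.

species 3 > species 4 > species 1

Σp_3ᵢ² = 0.24² + 0.17² + 0.02² + 0.38² + 0.08² + 0.11² = 0.0576 + 0.0289 + 0.0004 + 0.1444 + 0.0064 + 0.0121 = 0.2498
B_3 = 1 / 0.2498 = 4.0032
Σp_1ᵢ² = 0.02² + 0.02² + 0.11² + 0.05² + 0.37² + 0.43² = 0.0004 + 0.0004 + 0.0121 + 0.0025 + 0.1369 + 0.1849 = 0.3372
B_1 = 1 / 0.3372 = 2.9656
Σp_4ᵢ² = 0.02² + 0.04² + 0.07² + 0.27² + 0.46² + 0.14² = 0.0004 + 0.0016 + 0.0049 + 0.0729 + 0.2116 + 0.0196 = 0.3110
B_4 = 1 / 0.3110 = 3.2154
Ranking by B (broadest → narrowest): species 3 (4.00) > species 4 (3.22) > species 1 (2.97)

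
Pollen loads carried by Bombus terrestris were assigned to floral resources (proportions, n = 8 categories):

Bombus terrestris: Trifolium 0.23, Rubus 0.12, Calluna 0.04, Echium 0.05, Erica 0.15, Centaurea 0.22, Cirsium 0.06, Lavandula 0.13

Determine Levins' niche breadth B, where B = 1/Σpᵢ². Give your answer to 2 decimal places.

6.14

Σpᵢ² = 0.23² + 0.12² + 0.04² + 0.05² + 0.15² + 0.22² + 0.06² + 0.13² = 0.0529 + 0.0144 + 0.0016 + 0.0025 + 0.0225 + 0.0484 + 0.0036 + 0.0169 = 0.1628
B = 1 / 0.1628 = 6.1425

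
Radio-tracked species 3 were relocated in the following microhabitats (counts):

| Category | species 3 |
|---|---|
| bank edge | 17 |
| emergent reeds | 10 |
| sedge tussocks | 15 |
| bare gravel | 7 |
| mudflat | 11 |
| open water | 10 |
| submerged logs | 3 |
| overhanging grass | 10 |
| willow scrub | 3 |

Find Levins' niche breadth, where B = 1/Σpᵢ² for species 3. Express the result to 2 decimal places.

7.38

Proportions for species 3 (n=86): 17/86=0.1977, 10/86=0.1163, 15/86=0.1744, 7/86=0.0814, 11/86=0.1279, 10/86=0.1163, 3/86=0.0349, 10/86=0.1163, 3/86=0.0349
Σpᵢ² = 0.1977² + 0.1163² + 0.1744² + 0.0814² + 0.1279² + 0.1163² + 0.0349² + 0.1163² + 0.0349² = 0.039085 + 0.013526 + 0.030415 + 0.006626 + 0.016358 + 0.013526 + 0.001218 + 0.013526 + 0.001218 = 0.135498
B = 1 / 0.135498 = 7.3802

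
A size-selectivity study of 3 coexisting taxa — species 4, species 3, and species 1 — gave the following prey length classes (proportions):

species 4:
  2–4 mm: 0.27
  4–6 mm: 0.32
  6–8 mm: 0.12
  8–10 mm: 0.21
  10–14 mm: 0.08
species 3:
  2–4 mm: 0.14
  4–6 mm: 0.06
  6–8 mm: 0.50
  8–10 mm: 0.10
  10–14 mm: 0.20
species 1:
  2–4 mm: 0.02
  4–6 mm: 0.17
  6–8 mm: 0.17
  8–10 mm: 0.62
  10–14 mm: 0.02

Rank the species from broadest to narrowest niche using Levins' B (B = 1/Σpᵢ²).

Σp_4ᵢ² = 0.27² + 0.32² + 0.12² + 0.21² + 0.08² = 0.0729 + 0.1024 + 0.0144 + 0.0441 + 0.0064 = 0.2402
B_4 = 1 / 0.2402 = 4.1632
Σp_3ᵢ² = 0.14² + 0.06² + 0.50² + 0.10² + 0.20² = 0.0196 + 0.0036 + 0.2500 + 0.0100 + 0.0400 = 0.3232
B_3 = 1 / 0.3232 = 3.0941
Σp_1ᵢ² = 0.02² + 0.17² + 0.17² + 0.62² + 0.02² = 0.0004 + 0.0289 + 0.0289 + 0.3844 + 0.0004 = 0.4430
B_1 = 1 / 0.4430 = 2.2573
Ranking by B (broadest → narrowest): species 4 (4.16) > species 3 (3.09) > species 1 (2.26)

species 4 > species 3 > species 1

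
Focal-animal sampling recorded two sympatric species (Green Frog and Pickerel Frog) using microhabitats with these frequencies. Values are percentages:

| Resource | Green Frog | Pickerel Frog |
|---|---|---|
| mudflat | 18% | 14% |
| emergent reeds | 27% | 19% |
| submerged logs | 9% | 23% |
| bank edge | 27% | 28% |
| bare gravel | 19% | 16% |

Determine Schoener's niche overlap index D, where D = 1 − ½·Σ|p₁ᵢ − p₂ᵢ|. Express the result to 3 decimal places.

Convert percentages to proportions (divide by 100).
Σ|p₁ᵢ − p₂ᵢ| = 0.04 + 0.08 + 0.14 + 0.01 + 0.03 = 0.30
D = 1 − ½ × 0.30 = 1 − 0.150 = 0.85000

0.850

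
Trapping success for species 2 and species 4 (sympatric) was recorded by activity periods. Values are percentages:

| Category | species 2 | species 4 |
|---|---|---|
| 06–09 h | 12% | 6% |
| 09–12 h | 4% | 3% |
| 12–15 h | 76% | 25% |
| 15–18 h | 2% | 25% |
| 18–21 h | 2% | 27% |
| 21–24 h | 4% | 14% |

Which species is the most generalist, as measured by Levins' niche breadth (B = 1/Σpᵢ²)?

Convert percentages to proportions (divide by 100).
Σp_2ᵢ² = 0.12² + 0.04² + 0.76² + 0.02² + 0.02² + 0.04² = 0.0144 + 0.0016 + 0.5776 + 0.0004 + 0.0004 + 0.0016 = 0.5960
B_2 = 1 / 0.5960 = 1.6779
Σp_4ᵢ² = 0.06² + 0.03² + 0.25² + 0.25² + 0.27² + 0.14² = 0.0036 + 0.0009 + 0.0625 + 0.0625 + 0.0729 + 0.0196 = 0.2220
B_4 = 1 / 0.2220 = 4.5045
Highest B → broadest niche (most generalist): species 4 (B = 4.50).

species 4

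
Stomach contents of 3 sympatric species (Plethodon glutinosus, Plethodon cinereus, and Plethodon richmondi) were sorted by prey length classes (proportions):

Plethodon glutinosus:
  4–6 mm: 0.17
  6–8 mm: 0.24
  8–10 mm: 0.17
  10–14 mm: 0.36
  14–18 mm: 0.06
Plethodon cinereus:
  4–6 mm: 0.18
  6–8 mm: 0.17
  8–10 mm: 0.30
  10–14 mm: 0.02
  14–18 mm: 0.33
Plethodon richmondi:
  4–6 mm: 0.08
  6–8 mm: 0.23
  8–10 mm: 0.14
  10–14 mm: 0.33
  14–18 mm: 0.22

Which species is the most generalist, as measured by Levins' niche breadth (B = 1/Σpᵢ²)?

Σp_glutᵢ² = 0.17² + 0.24² + 0.17² + 0.36² + 0.06² = 0.0289 + 0.0576 + 0.0289 + 0.1296 + 0.0036 = 0.2486
B_glut = 1 / 0.2486 = 4.0225
Σp_cineᵢ² = 0.18² + 0.17² + 0.30² + 0.02² + 0.33² = 0.0324 + 0.0289 + 0.0900 + 0.0004 + 0.1089 = 0.2606
B_cine = 1 / 0.2606 = 3.8373
Σp_richᵢ² = 0.08² + 0.23² + 0.14² + 0.33² + 0.22² = 0.0064 + 0.0529 + 0.0196 + 0.1089 + 0.0484 = 0.2362
B_rich = 1 / 0.2362 = 4.2337
Highest B → broadest niche (most generalist): Plethodon richmondi (B = 4.23).

Plethodon richmondi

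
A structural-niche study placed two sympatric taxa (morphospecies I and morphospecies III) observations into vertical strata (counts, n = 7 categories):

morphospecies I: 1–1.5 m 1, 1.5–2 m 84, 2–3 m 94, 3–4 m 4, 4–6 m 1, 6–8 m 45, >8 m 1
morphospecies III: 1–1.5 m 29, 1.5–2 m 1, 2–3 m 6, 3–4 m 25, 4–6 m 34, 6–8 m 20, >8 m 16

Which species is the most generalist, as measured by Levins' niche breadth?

Proportions for morphospecies I (n=230): 1/230=0.0043, 84/230=0.3652, 94/230=0.4087, 4/230=0.0174, 1/230=0.0043, 45/230=0.1957, 1/230=0.0043
Proportions for morphospecies III (n=131): 29/131=0.2214, 1/131=0.0076, 6/131=0.0458, 25/131=0.1908, 34/131=0.2595, 20/131=0.1527, 16/131=0.1221
Σp_Iᵢ² = 0.0043² + 0.3652² + 0.4087² + 0.0174² + 0.0043² + 0.1957² + 0.0043² = 0.000018 + 0.133371 + 0.167036 + 0.000303 + 0.000018 + 0.038298 + 0.000018 = 0.339062
B_I = 1 / 0.339062 = 2.9493
Σp_IIIᵢ² = 0.2214² + 0.0076² + 0.0458² + 0.1908² + 0.2595² + 0.1527² + 0.1221² = 0.049018 + 0.000058 + 0.002098 + 0.036405 + 0.067340 + 0.023317 + 0.014908 = 0.193144
B_III = 1 / 0.193144 = 5.1775
Highest B → broadest niche (most generalist): morphospecies III (B = 5.18).

morphospecies III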